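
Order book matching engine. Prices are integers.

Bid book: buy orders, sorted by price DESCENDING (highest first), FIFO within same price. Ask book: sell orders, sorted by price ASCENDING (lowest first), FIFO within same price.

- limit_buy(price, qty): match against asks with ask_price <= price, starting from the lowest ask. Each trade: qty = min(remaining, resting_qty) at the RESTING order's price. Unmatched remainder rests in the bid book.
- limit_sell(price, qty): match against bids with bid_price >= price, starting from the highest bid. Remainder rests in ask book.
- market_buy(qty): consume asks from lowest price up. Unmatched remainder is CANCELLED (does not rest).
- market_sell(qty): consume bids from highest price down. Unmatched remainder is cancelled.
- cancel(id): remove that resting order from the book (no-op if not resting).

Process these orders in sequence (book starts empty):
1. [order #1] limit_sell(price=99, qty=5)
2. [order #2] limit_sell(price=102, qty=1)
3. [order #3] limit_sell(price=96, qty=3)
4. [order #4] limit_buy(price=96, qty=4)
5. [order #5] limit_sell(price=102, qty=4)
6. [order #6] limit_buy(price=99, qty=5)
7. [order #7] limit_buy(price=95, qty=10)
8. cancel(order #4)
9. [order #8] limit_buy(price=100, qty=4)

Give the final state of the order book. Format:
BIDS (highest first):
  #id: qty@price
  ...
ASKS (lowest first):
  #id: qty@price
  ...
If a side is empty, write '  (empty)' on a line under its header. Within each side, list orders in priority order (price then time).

Answer: BIDS (highest first):
  #8: 4@100
  #7: 10@95
ASKS (lowest first):
  #2: 1@102
  #5: 4@102

Derivation:
After op 1 [order #1] limit_sell(price=99, qty=5): fills=none; bids=[-] asks=[#1:5@99]
After op 2 [order #2] limit_sell(price=102, qty=1): fills=none; bids=[-] asks=[#1:5@99 #2:1@102]
After op 3 [order #3] limit_sell(price=96, qty=3): fills=none; bids=[-] asks=[#3:3@96 #1:5@99 #2:1@102]
After op 4 [order #4] limit_buy(price=96, qty=4): fills=#4x#3:3@96; bids=[#4:1@96] asks=[#1:5@99 #2:1@102]
After op 5 [order #5] limit_sell(price=102, qty=4): fills=none; bids=[#4:1@96] asks=[#1:5@99 #2:1@102 #5:4@102]
After op 6 [order #6] limit_buy(price=99, qty=5): fills=#6x#1:5@99; bids=[#4:1@96] asks=[#2:1@102 #5:4@102]
After op 7 [order #7] limit_buy(price=95, qty=10): fills=none; bids=[#4:1@96 #7:10@95] asks=[#2:1@102 #5:4@102]
After op 8 cancel(order #4): fills=none; bids=[#7:10@95] asks=[#2:1@102 #5:4@102]
After op 9 [order #8] limit_buy(price=100, qty=4): fills=none; bids=[#8:4@100 #7:10@95] asks=[#2:1@102 #5:4@102]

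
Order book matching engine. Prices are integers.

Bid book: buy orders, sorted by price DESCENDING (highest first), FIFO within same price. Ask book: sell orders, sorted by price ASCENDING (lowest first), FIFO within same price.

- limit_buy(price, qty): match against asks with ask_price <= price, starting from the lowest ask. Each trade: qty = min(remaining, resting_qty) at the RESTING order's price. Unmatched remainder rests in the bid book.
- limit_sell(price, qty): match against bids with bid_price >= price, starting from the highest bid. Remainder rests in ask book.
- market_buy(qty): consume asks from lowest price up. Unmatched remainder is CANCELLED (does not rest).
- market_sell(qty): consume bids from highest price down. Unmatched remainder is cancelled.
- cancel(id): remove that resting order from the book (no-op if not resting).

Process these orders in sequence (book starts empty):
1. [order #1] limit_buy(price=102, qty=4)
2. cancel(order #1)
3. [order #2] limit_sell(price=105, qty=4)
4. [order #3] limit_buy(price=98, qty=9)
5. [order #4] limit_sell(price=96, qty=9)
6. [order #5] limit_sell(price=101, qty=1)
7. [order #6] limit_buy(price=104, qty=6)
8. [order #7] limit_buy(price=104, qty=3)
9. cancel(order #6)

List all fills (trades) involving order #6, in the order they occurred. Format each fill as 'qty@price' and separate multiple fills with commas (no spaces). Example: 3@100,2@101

Answer: 1@101

Derivation:
After op 1 [order #1] limit_buy(price=102, qty=4): fills=none; bids=[#1:4@102] asks=[-]
After op 2 cancel(order #1): fills=none; bids=[-] asks=[-]
After op 3 [order #2] limit_sell(price=105, qty=4): fills=none; bids=[-] asks=[#2:4@105]
After op 4 [order #3] limit_buy(price=98, qty=9): fills=none; bids=[#3:9@98] asks=[#2:4@105]
After op 5 [order #4] limit_sell(price=96, qty=9): fills=#3x#4:9@98; bids=[-] asks=[#2:4@105]
After op 6 [order #5] limit_sell(price=101, qty=1): fills=none; bids=[-] asks=[#5:1@101 #2:4@105]
After op 7 [order #6] limit_buy(price=104, qty=6): fills=#6x#5:1@101; bids=[#6:5@104] asks=[#2:4@105]
After op 8 [order #7] limit_buy(price=104, qty=3): fills=none; bids=[#6:5@104 #7:3@104] asks=[#2:4@105]
After op 9 cancel(order #6): fills=none; bids=[#7:3@104] asks=[#2:4@105]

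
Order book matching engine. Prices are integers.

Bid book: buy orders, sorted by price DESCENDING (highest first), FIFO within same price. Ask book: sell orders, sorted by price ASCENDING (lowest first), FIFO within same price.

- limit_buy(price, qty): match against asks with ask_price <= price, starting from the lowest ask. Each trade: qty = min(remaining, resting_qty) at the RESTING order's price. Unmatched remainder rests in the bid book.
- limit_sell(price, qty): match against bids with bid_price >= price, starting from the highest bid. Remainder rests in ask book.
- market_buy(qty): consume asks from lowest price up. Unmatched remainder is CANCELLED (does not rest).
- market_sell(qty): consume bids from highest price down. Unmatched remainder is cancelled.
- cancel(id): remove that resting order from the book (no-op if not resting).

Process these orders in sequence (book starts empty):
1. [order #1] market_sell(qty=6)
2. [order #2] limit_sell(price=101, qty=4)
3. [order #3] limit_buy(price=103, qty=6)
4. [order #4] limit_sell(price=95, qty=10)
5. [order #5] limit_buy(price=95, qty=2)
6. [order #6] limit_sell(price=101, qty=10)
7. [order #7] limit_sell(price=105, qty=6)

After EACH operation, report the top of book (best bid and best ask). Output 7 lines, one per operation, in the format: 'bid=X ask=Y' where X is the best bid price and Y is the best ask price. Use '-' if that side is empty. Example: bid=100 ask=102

After op 1 [order #1] market_sell(qty=6): fills=none; bids=[-] asks=[-]
After op 2 [order #2] limit_sell(price=101, qty=4): fills=none; bids=[-] asks=[#2:4@101]
After op 3 [order #3] limit_buy(price=103, qty=6): fills=#3x#2:4@101; bids=[#3:2@103] asks=[-]
After op 4 [order #4] limit_sell(price=95, qty=10): fills=#3x#4:2@103; bids=[-] asks=[#4:8@95]
After op 5 [order #5] limit_buy(price=95, qty=2): fills=#5x#4:2@95; bids=[-] asks=[#4:6@95]
After op 6 [order #6] limit_sell(price=101, qty=10): fills=none; bids=[-] asks=[#4:6@95 #6:10@101]
After op 7 [order #7] limit_sell(price=105, qty=6): fills=none; bids=[-] asks=[#4:6@95 #6:10@101 #7:6@105]

Answer: bid=- ask=-
bid=- ask=101
bid=103 ask=-
bid=- ask=95
bid=- ask=95
bid=- ask=95
bid=- ask=95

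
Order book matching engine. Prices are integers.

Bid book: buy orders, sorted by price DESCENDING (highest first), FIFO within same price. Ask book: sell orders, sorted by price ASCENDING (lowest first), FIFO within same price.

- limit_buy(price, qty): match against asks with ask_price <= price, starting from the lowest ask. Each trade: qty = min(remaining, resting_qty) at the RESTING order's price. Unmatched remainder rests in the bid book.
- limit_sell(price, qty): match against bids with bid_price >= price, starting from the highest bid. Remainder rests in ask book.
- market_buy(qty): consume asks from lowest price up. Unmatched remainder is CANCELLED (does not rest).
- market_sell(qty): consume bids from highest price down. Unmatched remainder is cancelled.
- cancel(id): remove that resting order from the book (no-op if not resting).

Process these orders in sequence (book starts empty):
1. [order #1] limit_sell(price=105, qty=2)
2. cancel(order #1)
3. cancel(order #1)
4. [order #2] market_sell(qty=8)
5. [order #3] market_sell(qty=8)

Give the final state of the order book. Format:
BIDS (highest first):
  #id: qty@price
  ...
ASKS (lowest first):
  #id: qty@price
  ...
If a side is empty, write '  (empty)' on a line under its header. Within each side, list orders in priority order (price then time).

After op 1 [order #1] limit_sell(price=105, qty=2): fills=none; bids=[-] asks=[#1:2@105]
After op 2 cancel(order #1): fills=none; bids=[-] asks=[-]
After op 3 cancel(order #1): fills=none; bids=[-] asks=[-]
After op 4 [order #2] market_sell(qty=8): fills=none; bids=[-] asks=[-]
After op 5 [order #3] market_sell(qty=8): fills=none; bids=[-] asks=[-]

Answer: BIDS (highest first):
  (empty)
ASKS (lowest first):
  (empty)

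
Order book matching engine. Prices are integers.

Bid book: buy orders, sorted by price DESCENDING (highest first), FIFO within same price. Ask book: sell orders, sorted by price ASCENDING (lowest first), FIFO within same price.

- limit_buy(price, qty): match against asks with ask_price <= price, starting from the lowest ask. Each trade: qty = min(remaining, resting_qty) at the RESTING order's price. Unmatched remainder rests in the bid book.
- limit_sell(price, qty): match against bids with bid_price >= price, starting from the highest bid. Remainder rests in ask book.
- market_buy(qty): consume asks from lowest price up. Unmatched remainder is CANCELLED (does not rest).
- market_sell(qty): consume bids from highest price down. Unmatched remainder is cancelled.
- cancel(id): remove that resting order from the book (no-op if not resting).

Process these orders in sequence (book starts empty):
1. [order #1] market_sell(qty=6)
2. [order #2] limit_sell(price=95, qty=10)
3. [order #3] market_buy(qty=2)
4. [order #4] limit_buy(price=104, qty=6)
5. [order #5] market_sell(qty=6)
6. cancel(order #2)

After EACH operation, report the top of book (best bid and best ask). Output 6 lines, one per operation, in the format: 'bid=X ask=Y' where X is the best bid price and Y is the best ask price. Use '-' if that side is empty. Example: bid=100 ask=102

Answer: bid=- ask=-
bid=- ask=95
bid=- ask=95
bid=- ask=95
bid=- ask=95
bid=- ask=-

Derivation:
After op 1 [order #1] market_sell(qty=6): fills=none; bids=[-] asks=[-]
After op 2 [order #2] limit_sell(price=95, qty=10): fills=none; bids=[-] asks=[#2:10@95]
After op 3 [order #3] market_buy(qty=2): fills=#3x#2:2@95; bids=[-] asks=[#2:8@95]
After op 4 [order #4] limit_buy(price=104, qty=6): fills=#4x#2:6@95; bids=[-] asks=[#2:2@95]
After op 5 [order #5] market_sell(qty=6): fills=none; bids=[-] asks=[#2:2@95]
After op 6 cancel(order #2): fills=none; bids=[-] asks=[-]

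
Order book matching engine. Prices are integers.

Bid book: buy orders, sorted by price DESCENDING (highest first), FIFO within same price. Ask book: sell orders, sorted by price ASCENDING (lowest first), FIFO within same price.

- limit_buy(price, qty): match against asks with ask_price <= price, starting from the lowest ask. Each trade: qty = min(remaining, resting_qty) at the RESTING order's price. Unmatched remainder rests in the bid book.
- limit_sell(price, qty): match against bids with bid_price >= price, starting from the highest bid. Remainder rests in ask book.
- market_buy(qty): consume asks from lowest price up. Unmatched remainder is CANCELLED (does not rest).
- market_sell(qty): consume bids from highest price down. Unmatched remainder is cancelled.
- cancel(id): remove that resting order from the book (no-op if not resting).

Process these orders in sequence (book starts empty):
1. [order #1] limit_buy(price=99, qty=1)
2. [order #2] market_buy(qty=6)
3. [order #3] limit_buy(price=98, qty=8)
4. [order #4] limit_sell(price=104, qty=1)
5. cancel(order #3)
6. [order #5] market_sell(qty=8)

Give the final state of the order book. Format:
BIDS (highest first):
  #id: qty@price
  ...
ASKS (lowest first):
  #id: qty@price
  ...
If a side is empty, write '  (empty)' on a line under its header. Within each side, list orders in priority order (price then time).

After op 1 [order #1] limit_buy(price=99, qty=1): fills=none; bids=[#1:1@99] asks=[-]
After op 2 [order #2] market_buy(qty=6): fills=none; bids=[#1:1@99] asks=[-]
After op 3 [order #3] limit_buy(price=98, qty=8): fills=none; bids=[#1:1@99 #3:8@98] asks=[-]
After op 4 [order #4] limit_sell(price=104, qty=1): fills=none; bids=[#1:1@99 #3:8@98] asks=[#4:1@104]
After op 5 cancel(order #3): fills=none; bids=[#1:1@99] asks=[#4:1@104]
After op 6 [order #5] market_sell(qty=8): fills=#1x#5:1@99; bids=[-] asks=[#4:1@104]

Answer: BIDS (highest first):
  (empty)
ASKS (lowest first):
  #4: 1@104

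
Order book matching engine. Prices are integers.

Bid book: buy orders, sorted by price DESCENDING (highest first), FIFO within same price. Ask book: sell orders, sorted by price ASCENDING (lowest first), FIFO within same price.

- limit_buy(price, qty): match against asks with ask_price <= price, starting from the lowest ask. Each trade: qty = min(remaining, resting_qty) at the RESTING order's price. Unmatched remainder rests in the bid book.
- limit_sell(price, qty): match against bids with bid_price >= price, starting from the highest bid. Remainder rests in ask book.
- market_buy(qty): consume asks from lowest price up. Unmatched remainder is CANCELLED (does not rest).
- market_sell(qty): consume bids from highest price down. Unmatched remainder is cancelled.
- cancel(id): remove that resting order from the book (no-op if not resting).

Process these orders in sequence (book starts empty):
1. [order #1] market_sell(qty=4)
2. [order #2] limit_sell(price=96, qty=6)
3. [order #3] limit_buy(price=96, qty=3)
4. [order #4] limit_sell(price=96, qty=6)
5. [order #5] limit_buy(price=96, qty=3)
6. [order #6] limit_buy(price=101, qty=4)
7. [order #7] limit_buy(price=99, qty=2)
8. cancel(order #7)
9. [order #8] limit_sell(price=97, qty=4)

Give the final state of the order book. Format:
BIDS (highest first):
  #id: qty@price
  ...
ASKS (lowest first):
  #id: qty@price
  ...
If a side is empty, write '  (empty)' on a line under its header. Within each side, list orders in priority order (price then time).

After op 1 [order #1] market_sell(qty=4): fills=none; bids=[-] asks=[-]
After op 2 [order #2] limit_sell(price=96, qty=6): fills=none; bids=[-] asks=[#2:6@96]
After op 3 [order #3] limit_buy(price=96, qty=3): fills=#3x#2:3@96; bids=[-] asks=[#2:3@96]
After op 4 [order #4] limit_sell(price=96, qty=6): fills=none; bids=[-] asks=[#2:3@96 #4:6@96]
After op 5 [order #5] limit_buy(price=96, qty=3): fills=#5x#2:3@96; bids=[-] asks=[#4:6@96]
After op 6 [order #6] limit_buy(price=101, qty=4): fills=#6x#4:4@96; bids=[-] asks=[#4:2@96]
After op 7 [order #7] limit_buy(price=99, qty=2): fills=#7x#4:2@96; bids=[-] asks=[-]
After op 8 cancel(order #7): fills=none; bids=[-] asks=[-]
After op 9 [order #8] limit_sell(price=97, qty=4): fills=none; bids=[-] asks=[#8:4@97]

Answer: BIDS (highest first):
  (empty)
ASKS (lowest first):
  #8: 4@97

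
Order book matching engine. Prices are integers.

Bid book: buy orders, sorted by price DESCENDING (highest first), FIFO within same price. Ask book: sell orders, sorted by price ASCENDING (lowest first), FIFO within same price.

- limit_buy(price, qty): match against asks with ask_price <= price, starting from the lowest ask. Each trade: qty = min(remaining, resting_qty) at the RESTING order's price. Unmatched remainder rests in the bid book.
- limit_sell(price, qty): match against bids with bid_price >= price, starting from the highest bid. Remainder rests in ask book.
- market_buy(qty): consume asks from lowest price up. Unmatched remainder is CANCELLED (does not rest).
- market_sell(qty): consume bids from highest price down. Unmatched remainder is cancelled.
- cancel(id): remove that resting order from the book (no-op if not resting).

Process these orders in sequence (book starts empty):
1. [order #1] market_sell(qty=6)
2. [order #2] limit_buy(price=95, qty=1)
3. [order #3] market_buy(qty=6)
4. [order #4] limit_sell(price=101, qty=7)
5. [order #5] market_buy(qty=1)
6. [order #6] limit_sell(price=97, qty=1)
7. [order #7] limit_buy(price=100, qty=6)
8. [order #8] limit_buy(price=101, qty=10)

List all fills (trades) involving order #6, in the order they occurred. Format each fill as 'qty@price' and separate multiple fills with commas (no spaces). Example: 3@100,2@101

Answer: 1@97

Derivation:
After op 1 [order #1] market_sell(qty=6): fills=none; bids=[-] asks=[-]
After op 2 [order #2] limit_buy(price=95, qty=1): fills=none; bids=[#2:1@95] asks=[-]
After op 3 [order #3] market_buy(qty=6): fills=none; bids=[#2:1@95] asks=[-]
After op 4 [order #4] limit_sell(price=101, qty=7): fills=none; bids=[#2:1@95] asks=[#4:7@101]
After op 5 [order #5] market_buy(qty=1): fills=#5x#4:1@101; bids=[#2:1@95] asks=[#4:6@101]
After op 6 [order #6] limit_sell(price=97, qty=1): fills=none; bids=[#2:1@95] asks=[#6:1@97 #4:6@101]
After op 7 [order #7] limit_buy(price=100, qty=6): fills=#7x#6:1@97; bids=[#7:5@100 #2:1@95] asks=[#4:6@101]
After op 8 [order #8] limit_buy(price=101, qty=10): fills=#8x#4:6@101; bids=[#8:4@101 #7:5@100 #2:1@95] asks=[-]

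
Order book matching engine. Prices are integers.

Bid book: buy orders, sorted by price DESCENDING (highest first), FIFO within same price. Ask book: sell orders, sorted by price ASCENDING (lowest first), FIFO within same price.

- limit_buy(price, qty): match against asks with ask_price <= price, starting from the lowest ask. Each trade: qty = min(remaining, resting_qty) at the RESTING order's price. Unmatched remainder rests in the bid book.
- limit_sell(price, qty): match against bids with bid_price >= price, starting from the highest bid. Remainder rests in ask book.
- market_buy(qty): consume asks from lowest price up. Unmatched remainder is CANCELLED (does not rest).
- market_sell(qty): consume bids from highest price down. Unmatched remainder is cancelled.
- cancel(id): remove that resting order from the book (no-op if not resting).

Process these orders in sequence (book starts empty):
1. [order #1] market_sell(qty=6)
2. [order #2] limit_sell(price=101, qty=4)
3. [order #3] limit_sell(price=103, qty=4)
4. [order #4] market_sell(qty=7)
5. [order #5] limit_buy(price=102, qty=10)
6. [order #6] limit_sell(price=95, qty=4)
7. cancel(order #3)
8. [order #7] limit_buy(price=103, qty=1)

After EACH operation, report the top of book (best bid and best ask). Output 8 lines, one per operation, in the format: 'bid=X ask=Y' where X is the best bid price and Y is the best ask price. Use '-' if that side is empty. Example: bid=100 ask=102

After op 1 [order #1] market_sell(qty=6): fills=none; bids=[-] asks=[-]
After op 2 [order #2] limit_sell(price=101, qty=4): fills=none; bids=[-] asks=[#2:4@101]
After op 3 [order #3] limit_sell(price=103, qty=4): fills=none; bids=[-] asks=[#2:4@101 #3:4@103]
After op 4 [order #4] market_sell(qty=7): fills=none; bids=[-] asks=[#2:4@101 #3:4@103]
After op 5 [order #5] limit_buy(price=102, qty=10): fills=#5x#2:4@101; bids=[#5:6@102] asks=[#3:4@103]
After op 6 [order #6] limit_sell(price=95, qty=4): fills=#5x#6:4@102; bids=[#5:2@102] asks=[#3:4@103]
After op 7 cancel(order #3): fills=none; bids=[#5:2@102] asks=[-]
After op 8 [order #7] limit_buy(price=103, qty=1): fills=none; bids=[#7:1@103 #5:2@102] asks=[-]

Answer: bid=- ask=-
bid=- ask=101
bid=- ask=101
bid=- ask=101
bid=102 ask=103
bid=102 ask=103
bid=102 ask=-
bid=103 ask=-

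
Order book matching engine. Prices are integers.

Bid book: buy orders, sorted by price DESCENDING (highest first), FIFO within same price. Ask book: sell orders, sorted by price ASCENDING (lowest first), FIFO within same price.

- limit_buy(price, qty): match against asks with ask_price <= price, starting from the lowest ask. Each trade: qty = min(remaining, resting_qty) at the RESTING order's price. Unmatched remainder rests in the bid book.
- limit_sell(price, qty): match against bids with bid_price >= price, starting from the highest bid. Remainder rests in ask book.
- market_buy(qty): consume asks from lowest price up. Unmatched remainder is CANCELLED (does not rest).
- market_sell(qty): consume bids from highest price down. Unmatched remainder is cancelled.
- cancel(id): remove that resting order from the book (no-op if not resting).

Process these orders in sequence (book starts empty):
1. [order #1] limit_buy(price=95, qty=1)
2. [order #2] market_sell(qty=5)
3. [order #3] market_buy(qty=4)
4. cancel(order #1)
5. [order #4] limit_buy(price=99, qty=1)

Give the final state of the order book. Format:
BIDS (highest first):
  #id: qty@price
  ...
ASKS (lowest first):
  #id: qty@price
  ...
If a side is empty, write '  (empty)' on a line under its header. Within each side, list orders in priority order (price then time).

After op 1 [order #1] limit_buy(price=95, qty=1): fills=none; bids=[#1:1@95] asks=[-]
After op 2 [order #2] market_sell(qty=5): fills=#1x#2:1@95; bids=[-] asks=[-]
After op 3 [order #3] market_buy(qty=4): fills=none; bids=[-] asks=[-]
After op 4 cancel(order #1): fills=none; bids=[-] asks=[-]
After op 5 [order #4] limit_buy(price=99, qty=1): fills=none; bids=[#4:1@99] asks=[-]

Answer: BIDS (highest first):
  #4: 1@99
ASKS (lowest first):
  (empty)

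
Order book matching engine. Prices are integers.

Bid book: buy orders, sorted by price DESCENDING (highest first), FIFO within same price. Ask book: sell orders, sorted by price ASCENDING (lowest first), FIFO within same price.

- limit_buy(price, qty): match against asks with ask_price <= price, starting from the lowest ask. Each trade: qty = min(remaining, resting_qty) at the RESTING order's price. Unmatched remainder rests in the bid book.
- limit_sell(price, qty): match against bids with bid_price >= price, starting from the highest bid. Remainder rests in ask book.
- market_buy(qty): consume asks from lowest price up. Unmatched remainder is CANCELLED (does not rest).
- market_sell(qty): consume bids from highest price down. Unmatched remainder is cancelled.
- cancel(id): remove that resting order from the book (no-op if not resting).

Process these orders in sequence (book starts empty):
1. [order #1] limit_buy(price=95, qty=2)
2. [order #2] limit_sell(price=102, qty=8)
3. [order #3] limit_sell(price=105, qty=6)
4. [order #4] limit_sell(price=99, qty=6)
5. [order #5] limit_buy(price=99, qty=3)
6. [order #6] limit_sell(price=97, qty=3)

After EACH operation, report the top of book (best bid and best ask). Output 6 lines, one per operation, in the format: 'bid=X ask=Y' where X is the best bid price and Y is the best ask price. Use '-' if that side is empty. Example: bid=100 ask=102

After op 1 [order #1] limit_buy(price=95, qty=2): fills=none; bids=[#1:2@95] asks=[-]
After op 2 [order #2] limit_sell(price=102, qty=8): fills=none; bids=[#1:2@95] asks=[#2:8@102]
After op 3 [order #3] limit_sell(price=105, qty=6): fills=none; bids=[#1:2@95] asks=[#2:8@102 #3:6@105]
After op 4 [order #4] limit_sell(price=99, qty=6): fills=none; bids=[#1:2@95] asks=[#4:6@99 #2:8@102 #3:6@105]
After op 5 [order #5] limit_buy(price=99, qty=3): fills=#5x#4:3@99; bids=[#1:2@95] asks=[#4:3@99 #2:8@102 #3:6@105]
After op 6 [order #6] limit_sell(price=97, qty=3): fills=none; bids=[#1:2@95] asks=[#6:3@97 #4:3@99 #2:8@102 #3:6@105]

Answer: bid=95 ask=-
bid=95 ask=102
bid=95 ask=102
bid=95 ask=99
bid=95 ask=99
bid=95 ask=97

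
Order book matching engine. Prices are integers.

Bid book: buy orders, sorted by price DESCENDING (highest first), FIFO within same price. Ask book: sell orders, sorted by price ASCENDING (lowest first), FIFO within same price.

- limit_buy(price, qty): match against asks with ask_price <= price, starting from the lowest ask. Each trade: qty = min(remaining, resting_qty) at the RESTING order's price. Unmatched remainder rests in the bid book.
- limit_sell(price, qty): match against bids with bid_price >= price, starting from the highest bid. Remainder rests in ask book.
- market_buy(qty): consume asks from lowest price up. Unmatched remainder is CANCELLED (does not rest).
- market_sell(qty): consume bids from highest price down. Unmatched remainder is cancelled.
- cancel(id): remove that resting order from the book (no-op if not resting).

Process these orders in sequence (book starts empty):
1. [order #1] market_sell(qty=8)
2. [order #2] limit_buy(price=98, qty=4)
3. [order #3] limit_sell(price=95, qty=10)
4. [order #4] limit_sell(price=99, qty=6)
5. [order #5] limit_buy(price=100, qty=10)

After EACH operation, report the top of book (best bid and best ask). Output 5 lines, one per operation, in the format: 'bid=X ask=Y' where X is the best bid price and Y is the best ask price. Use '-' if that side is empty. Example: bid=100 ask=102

After op 1 [order #1] market_sell(qty=8): fills=none; bids=[-] asks=[-]
After op 2 [order #2] limit_buy(price=98, qty=4): fills=none; bids=[#2:4@98] asks=[-]
After op 3 [order #3] limit_sell(price=95, qty=10): fills=#2x#3:4@98; bids=[-] asks=[#3:6@95]
After op 4 [order #4] limit_sell(price=99, qty=6): fills=none; bids=[-] asks=[#3:6@95 #4:6@99]
After op 5 [order #5] limit_buy(price=100, qty=10): fills=#5x#3:6@95 #5x#4:4@99; bids=[-] asks=[#4:2@99]

Answer: bid=- ask=-
bid=98 ask=-
bid=- ask=95
bid=- ask=95
bid=- ask=99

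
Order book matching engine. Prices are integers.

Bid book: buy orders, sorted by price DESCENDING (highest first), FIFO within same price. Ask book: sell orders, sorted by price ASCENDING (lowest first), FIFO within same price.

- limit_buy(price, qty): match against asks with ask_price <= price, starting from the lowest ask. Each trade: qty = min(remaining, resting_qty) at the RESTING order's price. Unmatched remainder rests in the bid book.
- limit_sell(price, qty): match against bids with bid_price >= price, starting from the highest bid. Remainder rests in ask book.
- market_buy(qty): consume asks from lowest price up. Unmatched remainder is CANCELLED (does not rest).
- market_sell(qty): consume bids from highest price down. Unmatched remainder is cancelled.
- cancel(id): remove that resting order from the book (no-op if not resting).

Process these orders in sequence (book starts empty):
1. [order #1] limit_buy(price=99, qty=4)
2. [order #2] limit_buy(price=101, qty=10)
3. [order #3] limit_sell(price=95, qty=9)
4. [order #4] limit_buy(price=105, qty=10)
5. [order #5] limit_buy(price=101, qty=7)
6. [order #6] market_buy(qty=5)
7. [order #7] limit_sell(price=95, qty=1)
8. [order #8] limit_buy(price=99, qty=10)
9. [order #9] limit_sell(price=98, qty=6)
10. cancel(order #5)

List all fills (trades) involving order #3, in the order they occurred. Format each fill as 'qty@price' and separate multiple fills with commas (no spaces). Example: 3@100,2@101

After op 1 [order #1] limit_buy(price=99, qty=4): fills=none; bids=[#1:4@99] asks=[-]
After op 2 [order #2] limit_buy(price=101, qty=10): fills=none; bids=[#2:10@101 #1:4@99] asks=[-]
After op 3 [order #3] limit_sell(price=95, qty=9): fills=#2x#3:9@101; bids=[#2:1@101 #1:4@99] asks=[-]
After op 4 [order #4] limit_buy(price=105, qty=10): fills=none; bids=[#4:10@105 #2:1@101 #1:4@99] asks=[-]
After op 5 [order #5] limit_buy(price=101, qty=7): fills=none; bids=[#4:10@105 #2:1@101 #5:7@101 #1:4@99] asks=[-]
After op 6 [order #6] market_buy(qty=5): fills=none; bids=[#4:10@105 #2:1@101 #5:7@101 #1:4@99] asks=[-]
After op 7 [order #7] limit_sell(price=95, qty=1): fills=#4x#7:1@105; bids=[#4:9@105 #2:1@101 #5:7@101 #1:4@99] asks=[-]
After op 8 [order #8] limit_buy(price=99, qty=10): fills=none; bids=[#4:9@105 #2:1@101 #5:7@101 #1:4@99 #8:10@99] asks=[-]
After op 9 [order #9] limit_sell(price=98, qty=6): fills=#4x#9:6@105; bids=[#4:3@105 #2:1@101 #5:7@101 #1:4@99 #8:10@99] asks=[-]
After op 10 cancel(order #5): fills=none; bids=[#4:3@105 #2:1@101 #1:4@99 #8:10@99] asks=[-]

Answer: 9@101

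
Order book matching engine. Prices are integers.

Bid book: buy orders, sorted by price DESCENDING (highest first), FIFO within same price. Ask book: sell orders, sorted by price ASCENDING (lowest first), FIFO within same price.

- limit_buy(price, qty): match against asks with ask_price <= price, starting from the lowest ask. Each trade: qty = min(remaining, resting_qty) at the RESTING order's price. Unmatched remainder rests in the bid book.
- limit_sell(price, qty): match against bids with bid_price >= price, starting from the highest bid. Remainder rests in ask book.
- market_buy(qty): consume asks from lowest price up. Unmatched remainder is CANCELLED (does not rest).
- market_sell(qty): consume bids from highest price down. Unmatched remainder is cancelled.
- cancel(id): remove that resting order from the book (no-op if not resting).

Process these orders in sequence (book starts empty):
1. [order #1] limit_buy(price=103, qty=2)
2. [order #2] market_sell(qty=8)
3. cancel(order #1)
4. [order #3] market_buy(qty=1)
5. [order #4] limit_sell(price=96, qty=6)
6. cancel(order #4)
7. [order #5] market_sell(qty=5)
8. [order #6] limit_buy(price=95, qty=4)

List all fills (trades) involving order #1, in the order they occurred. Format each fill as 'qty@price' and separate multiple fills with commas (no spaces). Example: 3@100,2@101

Answer: 2@103

Derivation:
After op 1 [order #1] limit_buy(price=103, qty=2): fills=none; bids=[#1:2@103] asks=[-]
After op 2 [order #2] market_sell(qty=8): fills=#1x#2:2@103; bids=[-] asks=[-]
After op 3 cancel(order #1): fills=none; bids=[-] asks=[-]
After op 4 [order #3] market_buy(qty=1): fills=none; bids=[-] asks=[-]
After op 5 [order #4] limit_sell(price=96, qty=6): fills=none; bids=[-] asks=[#4:6@96]
After op 6 cancel(order #4): fills=none; bids=[-] asks=[-]
After op 7 [order #5] market_sell(qty=5): fills=none; bids=[-] asks=[-]
After op 8 [order #6] limit_buy(price=95, qty=4): fills=none; bids=[#6:4@95] asks=[-]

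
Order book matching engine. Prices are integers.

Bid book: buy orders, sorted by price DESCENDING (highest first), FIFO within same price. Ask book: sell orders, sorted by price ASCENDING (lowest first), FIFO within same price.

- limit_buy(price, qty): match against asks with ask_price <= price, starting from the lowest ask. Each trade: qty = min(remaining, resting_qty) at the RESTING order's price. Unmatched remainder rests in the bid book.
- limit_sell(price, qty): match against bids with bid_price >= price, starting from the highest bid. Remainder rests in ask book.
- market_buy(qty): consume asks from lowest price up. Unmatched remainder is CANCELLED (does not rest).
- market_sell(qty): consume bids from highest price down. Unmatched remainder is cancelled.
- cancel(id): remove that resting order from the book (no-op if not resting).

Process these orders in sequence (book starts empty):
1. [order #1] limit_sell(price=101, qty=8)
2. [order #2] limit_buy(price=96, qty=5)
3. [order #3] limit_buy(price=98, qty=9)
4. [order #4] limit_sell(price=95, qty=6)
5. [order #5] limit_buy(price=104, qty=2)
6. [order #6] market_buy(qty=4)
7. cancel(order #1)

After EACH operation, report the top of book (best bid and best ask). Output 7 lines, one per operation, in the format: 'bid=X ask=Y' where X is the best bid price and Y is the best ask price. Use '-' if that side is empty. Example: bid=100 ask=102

After op 1 [order #1] limit_sell(price=101, qty=8): fills=none; bids=[-] asks=[#1:8@101]
After op 2 [order #2] limit_buy(price=96, qty=5): fills=none; bids=[#2:5@96] asks=[#1:8@101]
After op 3 [order #3] limit_buy(price=98, qty=9): fills=none; bids=[#3:9@98 #2:5@96] asks=[#1:8@101]
After op 4 [order #4] limit_sell(price=95, qty=6): fills=#3x#4:6@98; bids=[#3:3@98 #2:5@96] asks=[#1:8@101]
After op 5 [order #5] limit_buy(price=104, qty=2): fills=#5x#1:2@101; bids=[#3:3@98 #2:5@96] asks=[#1:6@101]
After op 6 [order #6] market_buy(qty=4): fills=#6x#1:4@101; bids=[#3:3@98 #2:5@96] asks=[#1:2@101]
After op 7 cancel(order #1): fills=none; bids=[#3:3@98 #2:5@96] asks=[-]

Answer: bid=- ask=101
bid=96 ask=101
bid=98 ask=101
bid=98 ask=101
bid=98 ask=101
bid=98 ask=101
bid=98 ask=-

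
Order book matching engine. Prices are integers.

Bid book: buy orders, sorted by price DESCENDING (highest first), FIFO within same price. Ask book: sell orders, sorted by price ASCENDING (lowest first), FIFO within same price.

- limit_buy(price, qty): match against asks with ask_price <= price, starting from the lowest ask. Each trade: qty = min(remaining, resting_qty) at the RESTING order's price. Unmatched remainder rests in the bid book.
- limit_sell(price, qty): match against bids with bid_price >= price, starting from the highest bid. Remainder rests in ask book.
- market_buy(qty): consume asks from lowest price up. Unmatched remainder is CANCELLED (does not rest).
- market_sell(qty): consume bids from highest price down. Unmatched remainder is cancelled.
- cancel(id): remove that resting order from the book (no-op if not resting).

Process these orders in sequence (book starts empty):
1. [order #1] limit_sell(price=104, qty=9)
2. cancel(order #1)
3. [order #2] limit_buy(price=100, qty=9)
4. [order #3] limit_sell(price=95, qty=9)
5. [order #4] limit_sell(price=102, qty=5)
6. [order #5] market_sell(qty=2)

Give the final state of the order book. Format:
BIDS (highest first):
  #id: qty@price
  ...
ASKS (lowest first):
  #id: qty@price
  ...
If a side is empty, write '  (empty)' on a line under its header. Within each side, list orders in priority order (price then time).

After op 1 [order #1] limit_sell(price=104, qty=9): fills=none; bids=[-] asks=[#1:9@104]
After op 2 cancel(order #1): fills=none; bids=[-] asks=[-]
After op 3 [order #2] limit_buy(price=100, qty=9): fills=none; bids=[#2:9@100] asks=[-]
After op 4 [order #3] limit_sell(price=95, qty=9): fills=#2x#3:9@100; bids=[-] asks=[-]
After op 5 [order #4] limit_sell(price=102, qty=5): fills=none; bids=[-] asks=[#4:5@102]
After op 6 [order #5] market_sell(qty=2): fills=none; bids=[-] asks=[#4:5@102]

Answer: BIDS (highest first):
  (empty)
ASKS (lowest first):
  #4: 5@102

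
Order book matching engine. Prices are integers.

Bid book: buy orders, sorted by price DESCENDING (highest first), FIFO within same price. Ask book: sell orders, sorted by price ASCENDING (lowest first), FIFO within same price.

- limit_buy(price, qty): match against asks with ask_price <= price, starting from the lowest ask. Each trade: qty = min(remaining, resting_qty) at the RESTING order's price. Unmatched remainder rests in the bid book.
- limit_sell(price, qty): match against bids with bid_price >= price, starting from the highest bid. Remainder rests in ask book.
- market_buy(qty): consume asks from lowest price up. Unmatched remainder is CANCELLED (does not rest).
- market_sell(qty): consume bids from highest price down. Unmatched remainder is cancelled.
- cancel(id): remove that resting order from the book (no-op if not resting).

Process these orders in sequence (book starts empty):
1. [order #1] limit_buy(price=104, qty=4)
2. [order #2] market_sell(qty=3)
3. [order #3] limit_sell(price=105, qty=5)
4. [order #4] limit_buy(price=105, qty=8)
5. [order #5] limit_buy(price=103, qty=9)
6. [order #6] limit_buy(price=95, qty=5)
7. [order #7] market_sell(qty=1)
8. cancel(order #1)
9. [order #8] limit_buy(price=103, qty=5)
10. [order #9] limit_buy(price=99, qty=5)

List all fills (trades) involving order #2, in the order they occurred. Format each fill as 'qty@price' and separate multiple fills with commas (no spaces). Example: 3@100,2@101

After op 1 [order #1] limit_buy(price=104, qty=4): fills=none; bids=[#1:4@104] asks=[-]
After op 2 [order #2] market_sell(qty=3): fills=#1x#2:3@104; bids=[#1:1@104] asks=[-]
After op 3 [order #3] limit_sell(price=105, qty=5): fills=none; bids=[#1:1@104] asks=[#3:5@105]
After op 4 [order #4] limit_buy(price=105, qty=8): fills=#4x#3:5@105; bids=[#4:3@105 #1:1@104] asks=[-]
After op 5 [order #5] limit_buy(price=103, qty=9): fills=none; bids=[#4:3@105 #1:1@104 #5:9@103] asks=[-]
After op 6 [order #6] limit_buy(price=95, qty=5): fills=none; bids=[#4:3@105 #1:1@104 #5:9@103 #6:5@95] asks=[-]
After op 7 [order #7] market_sell(qty=1): fills=#4x#7:1@105; bids=[#4:2@105 #1:1@104 #5:9@103 #6:5@95] asks=[-]
After op 8 cancel(order #1): fills=none; bids=[#4:2@105 #5:9@103 #6:5@95] asks=[-]
After op 9 [order #8] limit_buy(price=103, qty=5): fills=none; bids=[#4:2@105 #5:9@103 #8:5@103 #6:5@95] asks=[-]
After op 10 [order #9] limit_buy(price=99, qty=5): fills=none; bids=[#4:2@105 #5:9@103 #8:5@103 #9:5@99 #6:5@95] asks=[-]

Answer: 3@104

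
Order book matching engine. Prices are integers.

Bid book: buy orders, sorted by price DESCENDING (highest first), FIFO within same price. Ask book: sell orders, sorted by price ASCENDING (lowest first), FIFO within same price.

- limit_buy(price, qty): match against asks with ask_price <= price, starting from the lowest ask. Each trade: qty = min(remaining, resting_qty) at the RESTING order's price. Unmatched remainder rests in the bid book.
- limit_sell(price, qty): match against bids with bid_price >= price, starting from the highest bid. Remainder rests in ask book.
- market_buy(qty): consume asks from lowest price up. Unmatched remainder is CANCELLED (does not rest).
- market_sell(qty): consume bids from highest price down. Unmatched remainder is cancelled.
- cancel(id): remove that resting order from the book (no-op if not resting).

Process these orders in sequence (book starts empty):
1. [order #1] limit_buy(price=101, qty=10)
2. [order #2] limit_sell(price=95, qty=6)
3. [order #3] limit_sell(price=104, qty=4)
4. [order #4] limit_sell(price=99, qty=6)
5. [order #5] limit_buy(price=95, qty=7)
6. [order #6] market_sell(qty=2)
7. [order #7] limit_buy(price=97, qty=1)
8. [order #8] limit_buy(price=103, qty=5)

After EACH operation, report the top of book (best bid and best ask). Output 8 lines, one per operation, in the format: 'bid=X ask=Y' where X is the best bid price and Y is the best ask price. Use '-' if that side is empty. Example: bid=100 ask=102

After op 1 [order #1] limit_buy(price=101, qty=10): fills=none; bids=[#1:10@101] asks=[-]
After op 2 [order #2] limit_sell(price=95, qty=6): fills=#1x#2:6@101; bids=[#1:4@101] asks=[-]
After op 3 [order #3] limit_sell(price=104, qty=4): fills=none; bids=[#1:4@101] asks=[#3:4@104]
After op 4 [order #4] limit_sell(price=99, qty=6): fills=#1x#4:4@101; bids=[-] asks=[#4:2@99 #3:4@104]
After op 5 [order #5] limit_buy(price=95, qty=7): fills=none; bids=[#5:7@95] asks=[#4:2@99 #3:4@104]
After op 6 [order #6] market_sell(qty=2): fills=#5x#6:2@95; bids=[#5:5@95] asks=[#4:2@99 #3:4@104]
After op 7 [order #7] limit_buy(price=97, qty=1): fills=none; bids=[#7:1@97 #5:5@95] asks=[#4:2@99 #3:4@104]
After op 8 [order #8] limit_buy(price=103, qty=5): fills=#8x#4:2@99; bids=[#8:3@103 #7:1@97 #5:5@95] asks=[#3:4@104]

Answer: bid=101 ask=-
bid=101 ask=-
bid=101 ask=104
bid=- ask=99
bid=95 ask=99
bid=95 ask=99
bid=97 ask=99
bid=103 ask=104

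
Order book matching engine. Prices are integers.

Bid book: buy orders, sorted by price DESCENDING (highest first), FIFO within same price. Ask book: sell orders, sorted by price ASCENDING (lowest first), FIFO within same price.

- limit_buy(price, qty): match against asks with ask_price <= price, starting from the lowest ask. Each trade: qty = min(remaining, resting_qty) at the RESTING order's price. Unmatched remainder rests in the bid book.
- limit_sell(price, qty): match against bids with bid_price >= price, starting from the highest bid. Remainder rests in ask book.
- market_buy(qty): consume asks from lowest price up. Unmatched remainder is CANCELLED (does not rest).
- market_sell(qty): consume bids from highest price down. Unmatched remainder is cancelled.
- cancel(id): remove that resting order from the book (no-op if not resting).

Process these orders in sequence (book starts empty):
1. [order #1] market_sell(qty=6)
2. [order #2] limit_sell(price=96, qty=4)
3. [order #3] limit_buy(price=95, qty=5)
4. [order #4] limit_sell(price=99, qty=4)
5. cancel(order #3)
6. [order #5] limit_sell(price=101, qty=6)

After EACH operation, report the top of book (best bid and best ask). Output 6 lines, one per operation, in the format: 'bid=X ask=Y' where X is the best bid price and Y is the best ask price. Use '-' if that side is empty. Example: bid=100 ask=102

After op 1 [order #1] market_sell(qty=6): fills=none; bids=[-] asks=[-]
After op 2 [order #2] limit_sell(price=96, qty=4): fills=none; bids=[-] asks=[#2:4@96]
After op 3 [order #3] limit_buy(price=95, qty=5): fills=none; bids=[#3:5@95] asks=[#2:4@96]
After op 4 [order #4] limit_sell(price=99, qty=4): fills=none; bids=[#3:5@95] asks=[#2:4@96 #4:4@99]
After op 5 cancel(order #3): fills=none; bids=[-] asks=[#2:4@96 #4:4@99]
After op 6 [order #5] limit_sell(price=101, qty=6): fills=none; bids=[-] asks=[#2:4@96 #4:4@99 #5:6@101]

Answer: bid=- ask=-
bid=- ask=96
bid=95 ask=96
bid=95 ask=96
bid=- ask=96
bid=- ask=96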